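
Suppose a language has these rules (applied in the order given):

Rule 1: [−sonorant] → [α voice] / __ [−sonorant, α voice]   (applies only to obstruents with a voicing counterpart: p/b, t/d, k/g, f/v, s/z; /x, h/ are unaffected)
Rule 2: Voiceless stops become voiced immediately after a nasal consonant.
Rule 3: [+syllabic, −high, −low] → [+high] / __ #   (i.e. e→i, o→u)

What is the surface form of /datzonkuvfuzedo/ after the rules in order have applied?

dadzonguffuzedu

Rule 1 (regressive voicing assimilation): /t/ precedes the voiced obstruent /z/, so it voices to [d] by assimilation. /v/ precedes the voiceless obstruent /f/, so it devoices to [f] by assimilation. /datzonkuvfuzedo/ → dadzonkuffuzedo.
Rule 2 (post-nasal voicing): /k/ is a voiceless stop immediately after the nasal /n/, so it voices to [g]. /dadzonkuffuzedo/ → dadzonguffuzedo.
Rule 3 (final vowel raising): /o/ is a mid vowel in word-final position, so it raises to [u]. /dadzonguffuzedo/ → dadzonguffuzedu.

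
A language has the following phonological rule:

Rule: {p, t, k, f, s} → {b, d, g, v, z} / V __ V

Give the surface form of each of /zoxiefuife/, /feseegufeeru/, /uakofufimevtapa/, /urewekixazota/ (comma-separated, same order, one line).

zoxievuive, fezeeguveeru, uagovuvimevtaba, urewegixazoda

/zoxiefuife/: /f/ is a voiceless obstruent between vowels /e/ and /u/, so it voices to [v]. /f/ is a voiceless obstruent between vowels /i/ and /e/, so it voices to [v]. → [zoxievuive].
/feseegufeeru/: /s/ is a voiceless obstruent between vowels /e/ and /e/, so it voices to [z]. /f/ is a voiceless obstruent between vowels /u/ and /e/, so it voices to [v]. → [fezeeguveeru].
/uakofufimevtapa/: /k/ is a voiceless obstruent between vowels /a/ and /o/, so it voices to [g]. /f/ is a voiceless obstruent between vowels /o/ and /u/, so it voices to [v]. /f/ is a voiceless obstruent between vowels /u/ and /i/, so it voices to [v]. /p/ is a voiceless obstruent between vowels /a/ and /a/, so it voices to [b]. → [uagovuvimevtaba].
/urewekixazota/: /k/ is a voiceless obstruent between vowels /e/ and /i/, so it voices to [g]. /t/ is a voiceless obstruent between vowels /o/ and /a/, so it voices to [d]. → [urewegixazoda].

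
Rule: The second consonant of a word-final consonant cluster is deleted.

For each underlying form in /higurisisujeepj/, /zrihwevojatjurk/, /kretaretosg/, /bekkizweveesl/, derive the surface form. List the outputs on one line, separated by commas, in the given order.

/higurisisujeepj/: /j/ is the second consonant of a word-final cluster /pj/, so it deletes. → [higurisisujeep].
/zrihwevojatjurk/: /k/ is the second consonant of a word-final cluster /rk/, so it deletes. → [zrihwevojatjur].
/kretaretosg/: /g/ is the second consonant of a word-final cluster /sg/, so it deletes. → [kretaretos].
/bekkizweveesl/: /l/ is the second consonant of a word-final cluster /sl/, so it deletes. → [bekkizwevees].

higurisisujeep, zrihwevojatjur, kretaretos, bekkizwevees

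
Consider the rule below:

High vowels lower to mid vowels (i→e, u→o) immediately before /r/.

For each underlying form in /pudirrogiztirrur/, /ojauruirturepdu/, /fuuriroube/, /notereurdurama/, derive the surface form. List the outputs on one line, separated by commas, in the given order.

puderrogizterror, ojaoruertorepdu, fuoreroube, notereordorama

/pudirrogiztirrur/: /i/ is a high vowel immediately before /r/, so it lowers to [e]. /i/ is a high vowel immediately before /r/, so it lowers to [e]. /u/ is a high vowel immediately before /r/, so it lowers to [o]. → [puderrogizterror].
/ojauruirturepdu/: /u/ is a high vowel immediately before /r/, so it lowers to [o]. /i/ is a high vowel immediately before /r/, so it lowers to [e]. /u/ is a high vowel immediately before /r/, so it lowers to [o]. → [ojaoruertorepdu].
/fuuriroube/: /u/ is a high vowel immediately before /r/, so it lowers to [o]. /i/ is a high vowel immediately before /r/, so it lowers to [e]. → [fuoreroube].
/notereurdurama/: /u/ is a high vowel immediately before /r/, so it lowers to [o]. /u/ is a high vowel immediately before /r/, so it lowers to [o]. → [notereordorama].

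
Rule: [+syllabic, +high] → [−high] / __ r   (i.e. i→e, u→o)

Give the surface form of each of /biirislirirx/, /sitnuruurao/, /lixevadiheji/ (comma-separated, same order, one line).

bierislererx, sitnoruorao, lixevadiheji

/biirislirirx/: /i/ is a high vowel immediately before /r/, so it lowers to [e]. /i/ is a high vowel immediately before /r/, so it lowers to [e]. /i/ is a high vowel immediately before /r/, so it lowers to [e]. → [bierislererx].
/sitnuruurao/: /u/ is a high vowel immediately before /r/, so it lowers to [o]. /u/ is a high vowel immediately before /r/, so it lowers to [o]. → [sitnoruorao].
/lixevadiheji/: the rule's environment is not met; surfaces unchanged as [lixevadiheji].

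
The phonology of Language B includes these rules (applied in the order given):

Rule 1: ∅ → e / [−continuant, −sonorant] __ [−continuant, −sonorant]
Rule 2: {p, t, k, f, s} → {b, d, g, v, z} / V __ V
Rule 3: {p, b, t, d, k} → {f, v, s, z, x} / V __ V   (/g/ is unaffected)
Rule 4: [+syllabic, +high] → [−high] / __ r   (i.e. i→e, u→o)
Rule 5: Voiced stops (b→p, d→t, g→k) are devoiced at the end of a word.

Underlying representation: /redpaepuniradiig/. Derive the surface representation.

rezevaevuneraziik

Rule 1 (stop-cluster e-epenthesis): /d/ and /p/ form a stop–stop cluster, so [e] is inserted between them. /redpaepuniradiig/ → redepaepuniradiig.
Rule 2 (intervocalic voicing): /p/ is a voiceless obstruent between vowels /e/ and /a/, so it voices to [b]. /p/ is a voiceless obstruent between vowels /e/ and /u/, so it voices to [b]. /redepaepuniradiig/ → redebaebuniradiig.
Rule 3 (intervocalic spirantization): /d/ is a stop between vowels /e/ and /e/, so it spirantizes to the fricative [z]. /b/ is a stop between vowels /e/ and /a/, so it spirantizes to the fricative [v]. /b/ is a stop between vowels /e/ and /u/, so it spirantizes to the fricative [v]. /d/ is a stop between vowels /a/ and /i/, so it spirantizes to the fricative [z]. /redebaebuniradiig/ → rezevaevuniraziig.
Rule 4 (pre-rhotic lowering): /i/ is a high vowel immediately before /r/, so it lowers to [e]. /rezevaevuniraziig/ → rezevaevuneraziig.
Rule 5 (final devoicing): /g/ is a voiced stop in word-final position, so it devoices to [k]. /rezevaevuneraziig/ → rezevaevuneraziik.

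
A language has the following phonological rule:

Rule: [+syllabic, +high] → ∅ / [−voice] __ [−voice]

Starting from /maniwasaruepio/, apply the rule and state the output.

No segment of /maniwasaruepio/ meets the structural description of the rule, so the form surfaces unchanged.

maniwasaruepio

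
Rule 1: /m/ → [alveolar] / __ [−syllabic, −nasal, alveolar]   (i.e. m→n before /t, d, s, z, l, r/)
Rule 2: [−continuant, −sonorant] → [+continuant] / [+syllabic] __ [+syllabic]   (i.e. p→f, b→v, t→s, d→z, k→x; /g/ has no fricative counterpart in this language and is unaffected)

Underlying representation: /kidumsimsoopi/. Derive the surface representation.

kizunsinsoofi

Rule 1 (nasal place assimilation): /m/ precedes the alveolar consonant /s/, so it assimilates in place to [n]. /m/ precedes the alveolar consonant /s/, so it assimilates in place to [n]. /kidumsimsoopi/ → kidunsinsoopi.
Rule 2 (intervocalic spirantization): /d/ is a stop between vowels /i/ and /u/, so it spirantizes to the fricative [z]. /p/ is a stop between vowels /o/ and /i/, so it spirantizes to the fricative [f]. /kidunsinsoopi/ → kizunsinsoofi.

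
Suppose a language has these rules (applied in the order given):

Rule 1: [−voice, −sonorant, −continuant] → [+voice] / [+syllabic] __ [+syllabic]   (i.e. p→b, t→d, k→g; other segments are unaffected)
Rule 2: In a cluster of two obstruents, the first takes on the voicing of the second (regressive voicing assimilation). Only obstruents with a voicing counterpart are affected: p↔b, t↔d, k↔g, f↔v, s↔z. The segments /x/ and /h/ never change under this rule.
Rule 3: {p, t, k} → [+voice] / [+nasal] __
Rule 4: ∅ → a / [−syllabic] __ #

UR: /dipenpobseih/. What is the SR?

Rule 1 (intervocalic voicing): /p/ is a voiceless stop between vowels /i/ and /e/, so it voices to [b]. /dipenpobseih/ → dibenpobseih.
Rule 2 (regressive voicing assimilation): /b/ precedes the voiceless obstruent /s/, so it devoices to [p] by assimilation. /dibenpobseih/ → dibenpopseih.
Rule 3 (post-nasal voicing): /p/ is a voiceless stop immediately after the nasal /n/, so it voices to [b]. /dibenpopseih/ → dibenbopseih.
Rule 4 (final a-epenthesis): the form ends in the consonant /h/, so [a] is inserted word-finally. /dibenbopseih/ → dibenbopseiha.

dibenbopseiha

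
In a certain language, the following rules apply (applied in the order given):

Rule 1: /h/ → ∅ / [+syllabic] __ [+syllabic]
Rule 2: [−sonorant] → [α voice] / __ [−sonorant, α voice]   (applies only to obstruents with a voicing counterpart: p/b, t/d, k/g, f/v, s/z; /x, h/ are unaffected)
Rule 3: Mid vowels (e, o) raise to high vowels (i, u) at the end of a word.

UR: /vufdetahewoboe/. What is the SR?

vuvdetaewoboi

Rule 1 (intervocalic h-deletion): /h/ occurs between vowels /a/ and /e/, so it deletes. /vufdetahewoboe/ → vufdetaewoboe.
Rule 2 (regressive voicing assimilation): /f/ precedes the voiced obstruent /d/, so it voices to [v] by assimilation. /vufdetaewoboe/ → vuvdetaewoboe.
Rule 3 (final vowel raising): /e/ is a mid vowel in word-final position, so it raises to [i]. /vuvdetaewoboe/ → vuvdetaewoboi.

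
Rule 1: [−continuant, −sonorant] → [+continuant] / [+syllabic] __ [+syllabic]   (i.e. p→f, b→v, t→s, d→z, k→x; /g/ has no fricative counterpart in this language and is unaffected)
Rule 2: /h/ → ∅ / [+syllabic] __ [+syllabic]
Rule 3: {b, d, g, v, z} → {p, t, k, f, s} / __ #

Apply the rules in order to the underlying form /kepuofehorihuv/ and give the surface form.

Rule 1 (intervocalic spirantization): /p/ is a stop between vowels /e/ and /u/, so it spirantizes to the fricative [f]. /kepuofehorihuv/ → kefuofehorihuv.
Rule 2 (intervocalic h-deletion): /h/ occurs between vowels /e/ and /o/, so it deletes. /h/ occurs between vowels /i/ and /u/, so it deletes. /kefuofehorihuv/ → kefuofeoriuv.
Rule 3 (final devoicing): /v/ is a voiced obstruent in word-final position, so it devoices to [f]. /kefuofeoriuv/ → kefuofeoriuf.

kefuofeoriuf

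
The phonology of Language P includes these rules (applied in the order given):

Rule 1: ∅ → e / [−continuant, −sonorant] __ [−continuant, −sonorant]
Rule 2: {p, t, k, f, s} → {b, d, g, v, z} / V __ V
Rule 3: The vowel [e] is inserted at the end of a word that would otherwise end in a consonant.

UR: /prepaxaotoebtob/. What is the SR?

prebaxaodoebedobe

Rule 1 (stop-cluster e-epenthesis): /b/ and /t/ form a stop–stop cluster, so [e] is inserted between them. /prepaxaotoebtob/ → prepaxaotoebetob.
Rule 2 (intervocalic voicing): /p/ is a voiceless obstruent between vowels /e/ and /a/, so it voices to [b]. /t/ is a voiceless obstruent between vowels /o/ and /o/, so it voices to [d]. /t/ is a voiceless obstruent between vowels /e/ and /o/, so it voices to [d]. /prepaxaotoebetob/ → prebaxaodoebedob.
Rule 3 (final e-epenthesis): the form ends in the consonant /b/, so [e] is inserted word-finally. /prebaxaodoebedob/ → prebaxaodoebedobe.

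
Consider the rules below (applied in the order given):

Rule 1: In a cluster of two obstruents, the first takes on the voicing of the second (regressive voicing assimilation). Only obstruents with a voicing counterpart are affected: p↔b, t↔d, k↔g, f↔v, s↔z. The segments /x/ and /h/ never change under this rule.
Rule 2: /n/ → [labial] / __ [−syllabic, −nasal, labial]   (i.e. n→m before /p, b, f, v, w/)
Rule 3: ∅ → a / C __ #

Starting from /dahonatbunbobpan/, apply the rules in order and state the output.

dahonadbumboppana

Rule 1 (regressive voicing assimilation): /t/ precedes the voiced obstruent /b/, so it voices to [d] by assimilation. /b/ precedes the voiceless obstruent /p/, so it devoices to [p] by assimilation. /dahonatbunbobpan/ → dahonadbunboppan.
Rule 2 (nasal place assimilation): /n/ precedes the labial consonant /b/, so it assimilates in place to [m]. /dahonadbunboppan/ → dahonadbumboppan.
Rule 3 (final a-epenthesis): the form ends in the consonant /n/, so [a] is inserted word-finally. /dahonadbumboppan/ → dahonadbumboppana.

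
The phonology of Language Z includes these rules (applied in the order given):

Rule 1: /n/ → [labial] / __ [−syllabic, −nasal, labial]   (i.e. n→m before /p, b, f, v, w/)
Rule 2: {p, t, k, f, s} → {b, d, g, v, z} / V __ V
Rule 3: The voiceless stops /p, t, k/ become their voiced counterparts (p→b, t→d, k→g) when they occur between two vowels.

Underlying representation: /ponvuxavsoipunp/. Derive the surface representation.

pomvuxavsoibump

Rule 1 (nasal place assimilation): /n/ precedes the labial consonant /v/, so it assimilates in place to [m]. /n/ precedes the labial consonant /p/, so it assimilates in place to [m]. /ponvuxavsoipunp/ → pomvuxavsoipump.
Rule 2 (intervocalic voicing): /p/ is a voiceless obstruent between vowels /i/ and /u/, so it voices to [b]. /pomvuxavsoipump/ → pomvuxavsoibump.
Rule 3 (intervocalic voicing): no segment meets the environment; /pomvuxavsoibump/ is unchanged.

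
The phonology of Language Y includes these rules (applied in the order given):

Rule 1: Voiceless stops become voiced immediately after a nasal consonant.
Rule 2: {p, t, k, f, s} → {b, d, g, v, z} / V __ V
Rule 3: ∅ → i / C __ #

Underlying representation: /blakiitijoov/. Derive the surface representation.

Rule 1 (post-nasal voicing): no segment meets the environment; /blakiitijoov/ is unchanged.
Rule 2 (intervocalic voicing): /k/ is a voiceless obstruent between vowels /a/ and /i/, so it voices to [g]. /t/ is a voiceless obstruent between vowels /i/ and /i/, so it voices to [d]. /blakiitijoov/ → blagiidijoov.
Rule 3 (final i-epenthesis): the form ends in the consonant /v/, so [i] is inserted word-finally. /blagiidijoov/ → blagiidijoovi.

blagiidijoovi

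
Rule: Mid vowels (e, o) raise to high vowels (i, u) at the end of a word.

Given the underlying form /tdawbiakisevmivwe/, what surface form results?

tdawbiakisevmivwi

/e/ is a mid vowel in word-final position, so it raises to [i].
The other instance of /e/ does not occur in the required environment and remains unchanged.
Surface form: [tdawbiakisevmivwi].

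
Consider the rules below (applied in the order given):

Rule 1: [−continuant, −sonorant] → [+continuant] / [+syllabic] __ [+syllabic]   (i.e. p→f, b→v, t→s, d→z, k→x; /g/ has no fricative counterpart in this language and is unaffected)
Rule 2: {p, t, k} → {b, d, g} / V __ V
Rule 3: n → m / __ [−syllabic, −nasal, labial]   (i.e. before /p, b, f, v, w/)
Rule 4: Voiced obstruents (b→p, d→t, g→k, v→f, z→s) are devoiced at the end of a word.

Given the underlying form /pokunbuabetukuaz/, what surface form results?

Rule 1 (intervocalic spirantization): /k/ is a stop between vowels /o/ and /u/, so it spirantizes to the fricative [x]. /b/ is a stop between vowels /a/ and /e/, so it spirantizes to the fricative [v]. /t/ is a stop between vowels /e/ and /u/, so it spirantizes to the fricative [s]. /k/ is a stop between vowels /u/ and /u/, so it spirantizes to the fricative [x]. /pokunbuabetukuaz/ → poxunbuavesuxuaz.
Rule 2 (intervocalic voicing): no segment meets the environment; /poxunbuavesuxuaz/ is unchanged.
Rule 3 (nasal place assimilation): /n/ precedes the labial consonant /b/, so it assimilates in place to [m]. /poxunbuavesuxuaz/ → poxumbuavesuxuaz.
Rule 4 (final devoicing): /z/ is a voiced obstruent in word-final position, so it devoices to [s]. /poxumbuavesuxuaz/ → poxumbuavesuxuas.

poxumbuavesuxuas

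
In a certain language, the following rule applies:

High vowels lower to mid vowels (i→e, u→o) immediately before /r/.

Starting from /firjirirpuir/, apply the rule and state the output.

ferjererpuer

/i/ is a high vowel immediately before /r/, so it lowers to [e].
/i/ is a high vowel immediately before /r/, so it lowers to [e].
/i/ is a high vowel immediately before /r/, so it lowers to [e].
/i/ is a high vowel immediately before /r/, so it lowers to [e].
The other instance of /u/ does not occur in the required environment and remains unchanged.
Surface form: [ferjererpuer].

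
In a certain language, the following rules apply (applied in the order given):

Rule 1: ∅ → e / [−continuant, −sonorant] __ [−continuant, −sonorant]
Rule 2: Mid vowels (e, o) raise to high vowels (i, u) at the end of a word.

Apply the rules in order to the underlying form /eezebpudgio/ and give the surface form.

Rule 1 (stop-cluster e-epenthesis): /b/ and /p/ form a stop–stop cluster, so [e] is inserted between them. /d/ and /g/ form a stop–stop cluster, so [e] is inserted between them. /eezebpudgio/ → eezebepudegio.
Rule 2 (final vowel raising): /o/ is a mid vowel in word-final position, so it raises to [u]. /eezebepudegio/ → eezebepudegiu.

eezebepudegiu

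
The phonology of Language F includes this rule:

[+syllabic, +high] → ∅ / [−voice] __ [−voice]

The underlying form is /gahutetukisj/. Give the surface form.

gahtetksj

/u/ is a high vowel flanked by voiceless consonants /h/ and /t/, so it deletes.
/u/ is a high vowel flanked by voiceless consonants /t/ and /k/, so it deletes.
/i/ is a high vowel flanked by voiceless consonants /k/ and /s/, so it deletes.
Surface form: [gahtetksj].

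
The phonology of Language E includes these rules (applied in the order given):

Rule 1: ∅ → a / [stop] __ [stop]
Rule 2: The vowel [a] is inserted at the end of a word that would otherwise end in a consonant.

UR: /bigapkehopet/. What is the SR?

Rule 1 (stop-cluster a-epenthesis): /p/ and /k/ form a stop–stop cluster, so [a] is inserted between them. /bigapkehopet/ → bigapakehopet.
Rule 2 (final a-epenthesis): the form ends in the consonant /t/, so [a] is inserted word-finally. /bigapakehopet/ → bigapakehopeta.

bigapakehopeta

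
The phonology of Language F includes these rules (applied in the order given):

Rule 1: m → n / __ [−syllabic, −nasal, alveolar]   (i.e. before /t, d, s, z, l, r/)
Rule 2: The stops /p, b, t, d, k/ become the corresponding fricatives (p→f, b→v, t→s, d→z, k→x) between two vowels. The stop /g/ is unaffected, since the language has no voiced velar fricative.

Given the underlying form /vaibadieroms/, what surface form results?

vaivazierons

Rule 1 (nasal place assimilation): /m/ precedes the alveolar consonant /s/, so it assimilates in place to [n]. /vaibadieroms/ → vaibadierons.
Rule 2 (intervocalic spirantization): /b/ is a stop between vowels /i/ and /a/, so it spirantizes to the fricative [v]. /d/ is a stop between vowels /a/ and /i/, so it spirantizes to the fricative [z]. /vaibadierons/ → vaivazierons.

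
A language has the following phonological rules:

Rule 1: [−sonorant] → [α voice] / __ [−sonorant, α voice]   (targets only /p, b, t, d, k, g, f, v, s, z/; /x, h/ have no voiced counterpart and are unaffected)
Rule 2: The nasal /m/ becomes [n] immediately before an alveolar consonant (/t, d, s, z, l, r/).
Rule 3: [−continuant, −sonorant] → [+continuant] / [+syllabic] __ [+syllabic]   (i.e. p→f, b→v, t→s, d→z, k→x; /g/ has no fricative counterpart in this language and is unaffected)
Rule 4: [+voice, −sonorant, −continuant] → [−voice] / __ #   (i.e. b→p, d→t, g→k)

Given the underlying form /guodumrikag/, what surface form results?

Rule 1 (regressive voicing assimilation): no segment meets the environment; /guodumrikag/ is unchanged.
Rule 2 (nasal place assimilation): /m/ precedes the alveolar consonant /r/, so it assimilates in place to [n]. /guodumrikag/ → guodunrikag.
Rule 3 (intervocalic spirantization): /d/ is a stop between vowels /o/ and /u/, so it spirantizes to the fricative [z]. /k/ is a stop between vowels /i/ and /a/, so it spirantizes to the fricative [x]. /guodunrikag/ → guozunrixag.
Rule 4 (final devoicing): /g/ is a voiced stop in word-final position, so it devoices to [k]. /guozunrixag/ → guozunrixak.

guozunrixak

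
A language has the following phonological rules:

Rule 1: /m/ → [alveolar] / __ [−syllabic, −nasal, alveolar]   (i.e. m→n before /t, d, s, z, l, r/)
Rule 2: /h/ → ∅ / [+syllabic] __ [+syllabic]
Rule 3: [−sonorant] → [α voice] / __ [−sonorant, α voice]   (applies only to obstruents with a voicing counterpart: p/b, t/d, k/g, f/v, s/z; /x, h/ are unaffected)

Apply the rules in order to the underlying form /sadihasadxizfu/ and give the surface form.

sadiasatxisfu

Rule 1 (nasal place assimilation): no segment meets the environment; /sadihasadxizfu/ is unchanged.
Rule 2 (intervocalic h-deletion): /h/ occurs between vowels /i/ and /a/, so it deletes. /sadihasadxizfu/ → sadiasadxizfu.
Rule 3 (regressive voicing assimilation): /d/ precedes the voiceless obstruent /x/, so it devoices to [t] by assimilation. /z/ precedes the voiceless obstruent /f/, so it devoices to [s] by assimilation. /sadiasadxizfu/ → sadiasatxisfu.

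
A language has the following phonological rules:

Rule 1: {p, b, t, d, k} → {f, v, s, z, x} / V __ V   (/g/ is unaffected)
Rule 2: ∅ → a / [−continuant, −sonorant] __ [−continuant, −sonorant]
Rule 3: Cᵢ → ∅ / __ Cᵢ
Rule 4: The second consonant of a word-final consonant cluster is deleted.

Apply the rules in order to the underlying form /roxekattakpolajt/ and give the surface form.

roxexatatakapolaj

Rule 1 (intervocalic spirantization): /k/ is a stop between vowels /e/ and /a/, so it spirantizes to the fricative [x]. /roxekattakpolajt/ → roxexattakpolajt.
Rule 2 (stop-cluster a-epenthesis): /t/ and /t/ form a stop–stop cluster, so [a] is inserted between them. /k/ and /p/ form a stop–stop cluster, so [a] is inserted between them. /roxexattakpolajt/ → roxexatatakapolajt.
Rule 3 (degemination): no segment meets the environment; /roxexatatakapolajt/ is unchanged.
Rule 4 (final cluster simplification): /t/ is the second consonant of a word-final cluster /jt/, so it deletes. /roxexatatakapolajt/ → roxexatatakapolaj.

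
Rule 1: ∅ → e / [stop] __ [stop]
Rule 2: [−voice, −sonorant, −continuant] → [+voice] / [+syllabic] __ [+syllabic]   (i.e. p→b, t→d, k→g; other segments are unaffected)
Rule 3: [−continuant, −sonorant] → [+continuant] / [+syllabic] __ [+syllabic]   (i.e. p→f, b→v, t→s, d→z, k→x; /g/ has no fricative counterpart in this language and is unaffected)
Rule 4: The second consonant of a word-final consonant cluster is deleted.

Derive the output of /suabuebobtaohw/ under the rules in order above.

Rule 1 (stop-cluster e-epenthesis): /b/ and /t/ form a stop–stop cluster, so [e] is inserted between them. /suabuebobtaohw/ → suabuebobetaohw.
Rule 2 (intervocalic voicing): /t/ is a voiceless stop between vowels /e/ and /a/, so it voices to [d]. /suabuebobetaohw/ → suabuebobedaohw.
Rule 3 (intervocalic spirantization): /b/ is a stop between vowels /a/ and /u/, so it spirantizes to the fricative [v]. /b/ is a stop between vowels /e/ and /o/, so it spirantizes to the fricative [v]. /b/ is a stop between vowels /o/ and /e/, so it spirantizes to the fricative [v]. /d/ is a stop between vowels /e/ and /a/, so it spirantizes to the fricative [z]. /suabuebobedaohw/ → suavuevovezaohw.
Rule 4 (final cluster simplification): /w/ is the second consonant of a word-final cluster /hw/, so it deletes. /suavuevovezaohw/ → suavuevovezaoh.

suavuevovezaoh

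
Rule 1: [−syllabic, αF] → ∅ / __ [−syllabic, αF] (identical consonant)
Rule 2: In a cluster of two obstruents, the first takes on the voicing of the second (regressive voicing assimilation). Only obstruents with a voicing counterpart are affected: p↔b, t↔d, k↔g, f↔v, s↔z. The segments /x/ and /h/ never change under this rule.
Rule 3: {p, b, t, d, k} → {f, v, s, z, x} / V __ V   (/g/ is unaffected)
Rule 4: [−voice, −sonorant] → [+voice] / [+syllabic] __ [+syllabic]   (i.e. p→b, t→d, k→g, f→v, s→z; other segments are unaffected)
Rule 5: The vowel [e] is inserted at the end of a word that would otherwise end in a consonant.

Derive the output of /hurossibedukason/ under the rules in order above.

hurozivezuxazone

Rule 1 (degemination): /ss/ is a geminate; the first /s/ deletes. /hurossibedukason/ → hurosibedukason.
Rule 2 (regressive voicing assimilation): no segment meets the environment; /hurosibedukason/ is unchanged.
Rule 3 (intervocalic spirantization): /b/ is a stop between vowels /i/ and /e/, so it spirantizes to the fricative [v]. /d/ is a stop between vowels /e/ and /u/, so it spirantizes to the fricative [z]. /k/ is a stop between vowels /u/ and /a/, so it spirantizes to the fricative [x]. /hurosibedukason/ → hurosivezuxason.
Rule 4 (intervocalic voicing): /s/ is a voiceless obstruent between vowels /o/ and /i/, so it voices to [z]. /s/ is a voiceless obstruent between vowels /a/ and /o/, so it voices to [z]. /hurosivezuxason/ → hurozivezuxazon.
Rule 5 (final e-epenthesis): the form ends in the consonant /n/, so [e] is inserted word-finally. /hurozivezuxazon/ → hurozivezuxazone.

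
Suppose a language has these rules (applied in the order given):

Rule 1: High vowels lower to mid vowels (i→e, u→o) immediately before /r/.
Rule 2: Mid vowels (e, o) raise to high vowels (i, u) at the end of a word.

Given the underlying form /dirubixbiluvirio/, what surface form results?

derubixbiluveriu

Rule 1 (pre-rhotic lowering): /i/ is a high vowel immediately before /r/, so it lowers to [e]. /i/ is a high vowel immediately before /r/, so it lowers to [e]. /dirubixbiluvirio/ → derubixbiluverio.
Rule 2 (final vowel raising): /o/ is a mid vowel in word-final position, so it raises to [u]. /derubixbiluverio/ → derubixbiluveriu.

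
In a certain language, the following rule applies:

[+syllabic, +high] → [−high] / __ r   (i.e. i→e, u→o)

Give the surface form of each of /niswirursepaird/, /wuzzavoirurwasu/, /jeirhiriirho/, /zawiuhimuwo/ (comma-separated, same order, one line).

/niswirursepaird/: /i/ is a high vowel immediately before /r/, so it lowers to [e]. /u/ is a high vowel immediately before /r/, so it lowers to [o]. /i/ is a high vowel immediately before /r/, so it lowers to [e]. → [niswerorsepaerd].
/wuzzavoirurwasu/: /i/ is a high vowel immediately before /r/, so it lowers to [e]. /u/ is a high vowel immediately before /r/, so it lowers to [o]. → [wuzzavoerorwasu].
/jeirhiriirho/: /i/ is a high vowel immediately before /r/, so it lowers to [e]. /i/ is a high vowel immediately before /r/, so it lowers to [e]. /i/ is a high vowel immediately before /r/, so it lowers to [e]. → [jeerherierho].
/zawiuhimuwo/: the rule's environment is not met; surfaces unchanged as [zawiuhimuwo].

niswerorsepaerd, wuzzavoerorwasu, jeerherierho, zawiuhimuwo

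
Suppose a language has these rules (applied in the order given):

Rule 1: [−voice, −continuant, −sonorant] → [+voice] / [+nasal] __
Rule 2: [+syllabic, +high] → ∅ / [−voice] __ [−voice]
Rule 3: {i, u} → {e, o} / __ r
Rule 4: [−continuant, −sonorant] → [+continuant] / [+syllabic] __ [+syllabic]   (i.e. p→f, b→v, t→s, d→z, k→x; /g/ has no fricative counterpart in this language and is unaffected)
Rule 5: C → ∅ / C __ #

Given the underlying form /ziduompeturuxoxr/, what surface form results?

zizuombesoruxox

Rule 1 (post-nasal voicing): /p/ is a voiceless stop immediately after the nasal /m/, so it voices to [b]. /ziduompeturuxoxr/ → ziduombeturuxoxr.
Rule 2 (high vowel syncope): no segment meets the environment; /ziduombeturuxoxr/ is unchanged.
Rule 3 (pre-rhotic lowering): /u/ is a high vowel immediately before /r/, so it lowers to [o]. /ziduombeturuxoxr/ → ziduombetoruxoxr.
Rule 4 (intervocalic spirantization): /d/ is a stop between vowels /i/ and /u/, so it spirantizes to the fricative [z]. /t/ is a stop between vowels /e/ and /o/, so it spirantizes to the fricative [s]. /ziduombetoruxoxr/ → zizuombesoruxoxr.
Rule 5 (final cluster simplification): /r/ is the second consonant of a word-final cluster /xr/, so it deletes. /zizuombesoruxoxr/ → zizuombesoruxox.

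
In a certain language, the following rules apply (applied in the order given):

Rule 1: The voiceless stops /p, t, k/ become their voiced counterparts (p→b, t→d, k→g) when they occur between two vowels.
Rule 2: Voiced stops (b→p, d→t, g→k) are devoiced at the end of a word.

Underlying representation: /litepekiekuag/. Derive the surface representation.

Rule 1 (intervocalic voicing): /t/ is a voiceless stop between vowels /i/ and /e/, so it voices to [d]. /p/ is a voiceless stop between vowels /e/ and /e/, so it voices to [b]. /k/ is a voiceless stop between vowels /e/ and /i/, so it voices to [g]. /k/ is a voiceless stop between vowels /e/ and /u/, so it voices to [g]. /litepekiekuag/ → lidebegieguag.
Rule 2 (final devoicing): /g/ is a voiced stop in word-final position, so it devoices to [k]. /lidebegieguag/ → lidebegieguak.

lidebegieguak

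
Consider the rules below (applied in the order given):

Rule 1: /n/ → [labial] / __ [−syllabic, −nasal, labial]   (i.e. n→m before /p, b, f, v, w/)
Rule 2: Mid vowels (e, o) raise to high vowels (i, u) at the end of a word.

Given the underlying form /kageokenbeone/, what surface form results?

kageokembeoni

Rule 1 (nasal place assimilation): /n/ precedes the labial consonant /b/, so it assimilates in place to [m]. /kageokenbeone/ → kageokembeone.
Rule 2 (final vowel raising): /e/ is a mid vowel in word-final position, so it raises to [i]. /kageokembeone/ → kageokembeoni.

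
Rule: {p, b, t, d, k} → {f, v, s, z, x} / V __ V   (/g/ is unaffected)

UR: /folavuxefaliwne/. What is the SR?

folavuxefaliwne

No segment of /folavuxefaliwne/ meets the structural description of the rule, so the form surfaces unchanged.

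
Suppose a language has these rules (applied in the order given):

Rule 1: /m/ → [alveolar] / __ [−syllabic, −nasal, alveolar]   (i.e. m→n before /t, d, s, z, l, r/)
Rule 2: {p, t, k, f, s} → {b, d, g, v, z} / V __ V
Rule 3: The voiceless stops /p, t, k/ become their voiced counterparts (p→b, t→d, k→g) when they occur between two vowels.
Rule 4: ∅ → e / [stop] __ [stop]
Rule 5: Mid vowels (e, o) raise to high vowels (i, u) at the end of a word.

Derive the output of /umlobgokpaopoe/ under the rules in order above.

Rule 1 (nasal place assimilation): /m/ precedes the alveolar consonant /l/, so it assimilates in place to [n]. /umlobgokpaopoe/ → unlobgokpaopoe.
Rule 2 (intervocalic voicing): /p/ is a voiceless obstruent between vowels /o/ and /o/, so it voices to [b]. /unlobgokpaopoe/ → unlobgokpaoboe.
Rule 3 (intervocalic voicing): no segment meets the environment; /unlobgokpaoboe/ is unchanged.
Rule 4 (stop-cluster e-epenthesis): /b/ and /g/ form a stop–stop cluster, so [e] is inserted between them. /k/ and /p/ form a stop–stop cluster, so [e] is inserted between them. /unlobgokpaoboe/ → unlobegokepaoboe.
Rule 5 (final vowel raising): /e/ is a mid vowel in word-final position, so it raises to [i]. /unlobegokepaoboe/ → unlobegokepaoboi.

unlobegokepaoboi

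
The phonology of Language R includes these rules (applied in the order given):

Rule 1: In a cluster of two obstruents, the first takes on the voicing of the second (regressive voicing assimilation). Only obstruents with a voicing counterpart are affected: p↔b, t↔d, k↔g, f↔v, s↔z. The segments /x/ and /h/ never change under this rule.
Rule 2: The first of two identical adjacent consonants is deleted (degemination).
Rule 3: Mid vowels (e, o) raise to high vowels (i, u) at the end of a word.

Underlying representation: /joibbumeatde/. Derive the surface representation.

joibumeadi

Rule 1 (regressive voicing assimilation): /t/ precedes the voiced obstruent /d/, so it voices to [d] by assimilation. /joibbumeatde/ → joibbumeadde.
Rule 2 (degemination): /bb/ is a geminate; the first /b/ deletes. /dd/ is a geminate; the first /d/ deletes. /joibbumeadde/ → joibumeade.
Rule 3 (final vowel raising): /e/ is a mid vowel in word-final position, so it raises to [i]. /joibumeade/ → joibumeadi.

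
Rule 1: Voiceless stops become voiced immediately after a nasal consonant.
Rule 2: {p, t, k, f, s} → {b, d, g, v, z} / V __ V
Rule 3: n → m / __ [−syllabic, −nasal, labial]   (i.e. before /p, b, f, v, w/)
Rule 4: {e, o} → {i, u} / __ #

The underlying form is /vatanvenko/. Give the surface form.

vadamvengu

Rule 1 (post-nasal voicing): /k/ is a voiceless stop immediately after the nasal /n/, so it voices to [g]. /vatanvenko/ → vatanvengo.
Rule 2 (intervocalic voicing): /t/ is a voiceless obstruent between vowels /a/ and /a/, so it voices to [d]. /vatanvengo/ → vadanvengo.
Rule 3 (nasal place assimilation): /n/ precedes the labial consonant /v/, so it assimilates in place to [m]. /vadanvengo/ → vadamvengo.
Rule 4 (final vowel raising): /o/ is a mid vowel in word-final position, so it raises to [u]. /vadamvengo/ → vadamvengu.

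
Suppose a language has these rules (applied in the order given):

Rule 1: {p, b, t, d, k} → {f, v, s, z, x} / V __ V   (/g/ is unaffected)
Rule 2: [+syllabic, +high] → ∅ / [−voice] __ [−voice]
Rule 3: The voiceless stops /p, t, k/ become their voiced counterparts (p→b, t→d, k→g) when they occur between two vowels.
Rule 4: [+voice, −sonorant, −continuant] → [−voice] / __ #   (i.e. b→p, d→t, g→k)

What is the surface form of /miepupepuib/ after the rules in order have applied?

mieffefuip

Rule 1 (intervocalic spirantization): /p/ is a stop between vowels /e/ and /u/, so it spirantizes to the fricative [f]. /p/ is a stop between vowels /u/ and /e/, so it spirantizes to the fricative [f]. /p/ is a stop between vowels /e/ and /u/, so it spirantizes to the fricative [f]. /miepupepuib/ → miefufefuib.
Rule 2 (high vowel syncope): /u/ is a high vowel flanked by voiceless consonants /f/ and /f/, so it deletes. /miefufefuib/ → mieffefuib.
Rule 3 (intervocalic voicing): no segment meets the environment; /mieffefuib/ is unchanged.
Rule 4 (final devoicing): /b/ is a voiced stop in word-final position, so it devoices to [p]. /mieffefuib/ → mieffefuip.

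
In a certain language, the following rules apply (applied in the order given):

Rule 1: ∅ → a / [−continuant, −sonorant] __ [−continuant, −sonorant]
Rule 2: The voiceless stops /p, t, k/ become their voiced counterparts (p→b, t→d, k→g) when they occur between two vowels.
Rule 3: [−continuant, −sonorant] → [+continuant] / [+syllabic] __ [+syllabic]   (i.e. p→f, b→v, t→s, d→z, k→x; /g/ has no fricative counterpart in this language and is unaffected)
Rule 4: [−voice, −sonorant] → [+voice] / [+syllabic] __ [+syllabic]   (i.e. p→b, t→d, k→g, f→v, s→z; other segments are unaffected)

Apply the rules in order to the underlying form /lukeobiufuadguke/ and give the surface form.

lugeoviuvuazaguge

Rule 1 (stop-cluster a-epenthesis): /d/ and /g/ form a stop–stop cluster, so [a] is inserted between them. /lukeobiufuadguke/ → lukeobiufuadaguke.
Rule 2 (intervocalic voicing): /k/ is a voiceless stop between vowels /u/ and /e/, so it voices to [g]. /k/ is a voiceless stop between vowels /u/ and /e/, so it voices to [g]. /lukeobiufuadaguke/ → lugeobiufuadaguge.
Rule 3 (intervocalic spirantization): /b/ is a stop between vowels /o/ and /i/, so it spirantizes to the fricative [v]. /d/ is a stop between vowels /a/ and /a/, so it spirantizes to the fricative [z]. /lugeobiufuadaguge/ → lugeoviufuazaguge.
Rule 4 (intervocalic voicing): /f/ is a voiceless obstruent between vowels /u/ and /u/, so it voices to [v]. /lugeoviufuazaguge/ → lugeoviuvuazaguge.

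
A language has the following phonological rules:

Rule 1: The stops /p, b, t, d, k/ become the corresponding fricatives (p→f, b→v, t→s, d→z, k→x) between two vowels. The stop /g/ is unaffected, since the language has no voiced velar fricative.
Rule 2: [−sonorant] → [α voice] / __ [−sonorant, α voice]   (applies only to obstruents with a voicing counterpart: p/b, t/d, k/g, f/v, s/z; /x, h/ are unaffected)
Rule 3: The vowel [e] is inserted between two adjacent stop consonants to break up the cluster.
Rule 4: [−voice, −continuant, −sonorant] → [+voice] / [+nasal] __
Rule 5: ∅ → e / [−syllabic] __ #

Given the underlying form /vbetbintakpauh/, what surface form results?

Rule 1 (intervocalic spirantization): no segment meets the environment; /vbetbintakpauh/ is unchanged.
Rule 2 (regressive voicing assimilation): /t/ precedes the voiced obstruent /b/, so it voices to [d] by assimilation. /vbetbintakpauh/ → vbedbintakpauh.
Rule 3 (stop-cluster e-epenthesis): /d/ and /b/ form a stop–stop cluster, so [e] is inserted between them. /k/ and /p/ form a stop–stop cluster, so [e] is inserted between them. /vbedbintakpauh/ → vbedebintakepauh.
Rule 4 (post-nasal voicing): /t/ is a voiceless stop immediately after the nasal /n/, so it voices to [d]. /vbedebintakepauh/ → vbedebindakepauh.
Rule 5 (final e-epenthesis): the form ends in the consonant /h/, so [e] is inserted word-finally. /vbedebindakepauh/ → vbedebindakepauhe.

vbedebindakepauhe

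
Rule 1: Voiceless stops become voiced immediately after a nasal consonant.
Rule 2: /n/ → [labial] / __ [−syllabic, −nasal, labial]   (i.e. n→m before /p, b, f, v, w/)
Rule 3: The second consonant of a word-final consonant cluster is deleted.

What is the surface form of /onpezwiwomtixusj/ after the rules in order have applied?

ombezwiwomdixus

Rule 1 (post-nasal voicing): /p/ is a voiceless stop immediately after the nasal /n/, so it voices to [b]. /t/ is a voiceless stop immediately after the nasal /m/, so it voices to [d]. /onpezwiwomtixusj/ → onbezwiwomdixusj.
Rule 2 (nasal place assimilation): /n/ precedes the labial consonant /b/, so it assimilates in place to [m]. /onbezwiwomdixusj/ → ombezwiwomdixusj.
Rule 3 (final cluster simplification): /j/ is the second consonant of a word-final cluster /sj/, so it deletes. /ombezwiwomdixusj/ → ombezwiwomdixus.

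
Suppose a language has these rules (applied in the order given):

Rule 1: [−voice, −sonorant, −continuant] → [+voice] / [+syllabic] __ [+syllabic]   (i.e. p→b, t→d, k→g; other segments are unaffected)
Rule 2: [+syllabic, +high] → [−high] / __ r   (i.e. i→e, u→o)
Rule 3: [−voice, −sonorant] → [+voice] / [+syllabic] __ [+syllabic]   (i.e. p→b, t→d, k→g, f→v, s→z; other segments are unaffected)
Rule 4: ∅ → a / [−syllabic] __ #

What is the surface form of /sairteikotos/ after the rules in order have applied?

Rule 1 (intervocalic voicing): /k/ is a voiceless stop between vowels /i/ and /o/, so it voices to [g]. /t/ is a voiceless stop between vowels /o/ and /o/, so it voices to [d]. /sairteikotos/ → sairteigodos.
Rule 2 (pre-rhotic lowering): /i/ is a high vowel immediately before /r/, so it lowers to [e]. /sairteigodos/ → saerteigodos.
Rule 3 (intervocalic voicing): no segment meets the environment; /saerteigodos/ is unchanged.
Rule 4 (final a-epenthesis): the form ends in the consonant /s/, so [a] is inserted word-finally. /saerteigodos/ → saerteigodosa.

saerteigodosa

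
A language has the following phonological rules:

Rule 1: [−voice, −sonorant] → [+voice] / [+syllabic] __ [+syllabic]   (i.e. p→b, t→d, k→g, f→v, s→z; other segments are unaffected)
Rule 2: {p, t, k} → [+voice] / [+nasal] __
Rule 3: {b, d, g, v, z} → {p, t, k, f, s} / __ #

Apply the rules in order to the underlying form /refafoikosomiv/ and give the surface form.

Rule 1 (intervocalic voicing): /f/ is a voiceless obstruent between vowels /e/ and /a/, so it voices to [v]. /f/ is a voiceless obstruent between vowels /a/ and /o/, so it voices to [v]. /k/ is a voiceless obstruent between vowels /i/ and /o/, so it voices to [g]. /s/ is a voiceless obstruent between vowels /o/ and /o/, so it voices to [z]. /refafoikosomiv/ → revavoigozomiv.
Rule 2 (post-nasal voicing): no segment meets the environment; /revavoigozomiv/ is unchanged.
Rule 3 (final devoicing): /v/ is a voiced obstruent in word-final position, so it devoices to [f]. /revavoigozomiv/ → revavoigozomif.

revavoigozomif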